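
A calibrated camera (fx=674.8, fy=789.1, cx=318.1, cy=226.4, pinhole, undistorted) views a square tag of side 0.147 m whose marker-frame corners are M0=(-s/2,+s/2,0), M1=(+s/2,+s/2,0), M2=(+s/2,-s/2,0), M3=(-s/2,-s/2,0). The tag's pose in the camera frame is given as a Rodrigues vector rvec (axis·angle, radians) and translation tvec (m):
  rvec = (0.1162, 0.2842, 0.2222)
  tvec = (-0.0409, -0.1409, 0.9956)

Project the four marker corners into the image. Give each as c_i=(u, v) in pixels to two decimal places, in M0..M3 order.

Intrinsics K: fx=674.8, fy=789.1, cx=318.1, cy=226.4
Marker side s = 0.147 m; corners in marker frame (Z=0):
  M0 = (-0.0735, +0.0735, 0)
  M1 = (+0.0735, +0.0735, 0)
  M2 = (+0.0735, -0.0735, 0)
  M3 = (-0.0735, -0.0735, 0)
rvec = (0.1162, 0.2842, 0.2222), |rvec| = θ = 0.37901 rad = 21.715°
Rodrigues: sinθ=0.37000, 1−cosθ=0.07097; R = I + sinθ·[k]× + (1−cosθ)·[k]×²:
    [+0.93570 -0.20060 +0.29020]
    [+0.23323 +0.96894 -0.08224]
    [-0.26469 +0.14464 +0.95343]
t = (-0.0409, -0.1409, 0.9956) m
M0: Pc = R·M0+t = (-0.12442, -0.08683, +1.02569); u = 674.8·(-0.12442)/1.02569 + 318.1 = 236.2448, v = 789.1·(-0.08683)/1.02569 + 226.4 = 159.6015
M1: Pc = R·M1+t = (+0.01313, -0.05254, +0.98678); u = 674.8·(+0.01313)/0.98678 + 318.1 = 327.0788, v = 789.1·(-0.05254)/0.98678 + 226.4 = 184.3847
M2: Pc = R·M2+t = (+0.04262, -0.19497, +0.96551); u = 674.8·(+0.04262)/0.96551 + 318.1 = 347.8862, v = 789.1·(-0.19497)/0.96551 + 226.4 = 67.0506
M3: Pc = R·M3+t = (-0.09493, -0.22926, +1.00442); u = 674.8·(-0.09493)/1.00442 + 318.1 = 254.3234, v = 789.1·(-0.22926)/1.00442 + 226.4 = 46.2881

c0=(236.24, 159.60) c1=(327.08, 184.38) c2=(347.89, 67.05) c3=(254.32, 46.29)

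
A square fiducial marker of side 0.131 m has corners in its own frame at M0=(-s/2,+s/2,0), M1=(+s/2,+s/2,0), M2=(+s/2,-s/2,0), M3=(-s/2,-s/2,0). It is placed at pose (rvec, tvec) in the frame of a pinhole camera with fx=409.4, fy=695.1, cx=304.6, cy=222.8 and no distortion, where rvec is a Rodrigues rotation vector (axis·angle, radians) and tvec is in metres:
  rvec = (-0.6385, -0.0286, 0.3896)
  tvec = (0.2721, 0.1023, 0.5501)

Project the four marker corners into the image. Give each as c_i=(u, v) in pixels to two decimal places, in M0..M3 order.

Intrinsics K: fx=409.4, fy=695.1, cx=304.6, cy=222.8
Marker side s = 0.131 m; corners in marker frame (Z=0):
  M0 = (-0.0655, +0.0655, 0)
  M1 = (+0.0655, +0.0655, 0)
  M2 = (+0.0655, -0.0655, 0)
  M3 = (-0.0655, -0.0655, 0)
rvec = (-0.6385, -0.0286, 0.3896), |rvec| = θ = 0.74852 rad = 42.887°
Rodrigues: sinθ=0.68056, 1−cosθ=0.26731; R = I + sinθ·[k]× + (1−cosθ)·[k]×²:
    [+0.92719 -0.34551 -0.14468]
    [+0.36294 +0.73308 +0.57521]
    [-0.09268 -0.58584 +0.80511]
t = (0.2721, 0.1023, 0.5501) m
M0: Pc = R·M0+t = (+0.18874, +0.12654, +0.51780); u = 409.4·(+0.18874)/0.51780 + 304.6 = 453.8267, v = 695.1·(+0.12654)/0.51780 + 222.8 = 392.6756
M1: Pc = R·M1+t = (+0.31020, +0.17409, +0.50566); u = 409.4·(+0.31020)/0.50566 + 304.6 = 555.7503, v = 695.1·(+0.17409)/0.50566 + 222.8 = 462.1114
M2: Pc = R·M2+t = (+0.35546, +0.07806, +0.58240); u = 409.4·(+0.35546)/0.58240 + 304.6 = 554.4724, v = 695.1·(+0.07806)/0.58240 + 222.8 = 315.9594
M3: Pc = R·M3+t = (+0.23400, +0.03051, +0.59454); u = 409.4·(+0.23400)/0.59454 + 304.6 = 465.7314, v = 695.1·(+0.03051)/0.59454 + 222.8 = 258.4710

c0=(453.83, 392.68) c1=(555.75, 462.11) c2=(554.47, 315.96) c3=(465.73, 258.47)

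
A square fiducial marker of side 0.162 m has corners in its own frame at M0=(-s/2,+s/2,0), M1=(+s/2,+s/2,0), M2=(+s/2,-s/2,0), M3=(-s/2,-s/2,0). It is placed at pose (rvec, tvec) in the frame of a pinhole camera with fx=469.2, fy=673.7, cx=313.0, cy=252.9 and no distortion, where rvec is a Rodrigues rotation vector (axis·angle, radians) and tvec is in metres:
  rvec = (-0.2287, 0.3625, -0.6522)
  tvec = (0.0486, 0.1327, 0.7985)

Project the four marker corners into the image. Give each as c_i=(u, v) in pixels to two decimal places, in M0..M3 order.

Intrinsics K: fx=469.2, fy=673.7, cx=313.0, cy=252.9
Marker side s = 0.162 m; corners in marker frame (Z=0):
  M0 = (-0.0810, +0.0810, 0)
  M1 = (+0.0810, +0.0810, 0)
  M2 = (+0.0810, -0.0810, 0)
  M3 = (-0.0810, -0.0810, 0)
rvec = (-0.2287, 0.3625, -0.6522), |rvec| = θ = 0.78043 rad = 44.715°
Rodrigues: sinθ=0.70359, 1−cosθ=0.28939; R = I + sinθ·[k]× + (1−cosθ)·[k]×²:
    [+0.73546 +0.54859 +0.39768]
    [-0.62737 +0.77304 +0.09385]
    [-0.25594 -0.31851 +0.91271]
t = (0.0486, 0.1327, 0.7985) m
M0: Pc = R·M0+t = (+0.03346, +0.24613, +0.79343); u = 469.2·(+0.03346)/0.79343 + 313.0 = 332.7889, v = 673.7·(+0.24613)/0.79343 + 252.9 = 461.8913
M1: Pc = R·M1+t = (+0.15261, +0.14450, +0.75197); u = 469.2·(+0.15261)/0.75197 + 313.0 = 408.2216, v = 673.7·(+0.14450)/0.75197 + 252.9 = 382.3592
M2: Pc = R·M2+t = (+0.06374, +0.01927, +0.80357); u = 469.2·(+0.06374)/0.80357 + 313.0 = 350.2154, v = 673.7·(+0.01927)/0.80357 + 252.9 = 269.0526
M3: Pc = R·M3+t = (-0.05541, +0.12090, +0.84503); u = 469.2·(-0.05541)/0.84503 + 313.0 = 282.2348, v = 673.7·(+0.12090)/0.84503 + 252.9 = 349.2878

c0=(332.79, 461.89) c1=(408.22, 382.36) c2=(350.22, 269.05) c3=(282.23, 349.29)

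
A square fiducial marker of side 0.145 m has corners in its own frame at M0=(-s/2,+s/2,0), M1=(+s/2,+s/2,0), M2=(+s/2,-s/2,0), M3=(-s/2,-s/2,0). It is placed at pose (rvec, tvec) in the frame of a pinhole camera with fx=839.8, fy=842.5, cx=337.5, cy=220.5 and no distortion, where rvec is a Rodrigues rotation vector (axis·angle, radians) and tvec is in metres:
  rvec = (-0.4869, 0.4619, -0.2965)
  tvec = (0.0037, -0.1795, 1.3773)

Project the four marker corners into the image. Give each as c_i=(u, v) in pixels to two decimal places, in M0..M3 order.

Intrinsics K: fx=839.8, fy=842.5, cx=337.5, cy=220.5
Marker side s = 0.145 m; corners in marker frame (Z=0):
  M0 = (-0.0725, +0.0725, 0)
  M1 = (+0.0725, +0.0725, 0)
  M2 = (+0.0725, -0.0725, 0)
  M3 = (-0.0725, -0.0725, 0)
rvec = (-0.4869, 0.4619, -0.2965), |rvec| = θ = 0.73371 rad = 42.039°
Rodrigues: sinθ=0.66963, 1−cosθ=0.25731; R = I + sinθ·[k]× + (1−cosθ)·[k]×²:
    [+0.85601 +0.16311 +0.49056]
    [-0.37810 +0.84467 +0.37892]
    [-0.35256 -0.50983 +0.78471]
t = (0.0037, -0.1795, 1.3773) m
M0: Pc = R·M0+t = (-0.04653, -0.09085, +1.36590); u = 839.8·(-0.04653)/1.36590 + 337.5 = 308.8887, v = 842.5·(-0.09085)/1.36590 + 220.5 = 164.4631
M1: Pc = R·M1+t = (+0.07759, -0.14567, +1.31478); u = 839.8·(+0.07759)/1.31478 + 337.5 = 387.0572, v = 842.5·(-0.14567)/1.31478 + 220.5 = 127.1533
M2: Pc = R·M2+t = (+0.05393, -0.26815, +1.38870); u = 839.8·(+0.05393)/1.38870 + 337.5 = 370.1165, v = 842.5·(-0.26815)/1.38870 + 220.5 = 57.8180
M3: Pc = R·M3+t = (-0.07019, -0.21333, +1.43982); u = 839.8·(-0.07019)/1.43982 + 337.5 = 296.5630, v = 842.5·(-0.21333)/1.43982 + 220.5 = 95.6740

c0=(308.89, 164.46) c1=(387.06, 127.15) c2=(370.12, 57.82) c3=(296.56, 95.67)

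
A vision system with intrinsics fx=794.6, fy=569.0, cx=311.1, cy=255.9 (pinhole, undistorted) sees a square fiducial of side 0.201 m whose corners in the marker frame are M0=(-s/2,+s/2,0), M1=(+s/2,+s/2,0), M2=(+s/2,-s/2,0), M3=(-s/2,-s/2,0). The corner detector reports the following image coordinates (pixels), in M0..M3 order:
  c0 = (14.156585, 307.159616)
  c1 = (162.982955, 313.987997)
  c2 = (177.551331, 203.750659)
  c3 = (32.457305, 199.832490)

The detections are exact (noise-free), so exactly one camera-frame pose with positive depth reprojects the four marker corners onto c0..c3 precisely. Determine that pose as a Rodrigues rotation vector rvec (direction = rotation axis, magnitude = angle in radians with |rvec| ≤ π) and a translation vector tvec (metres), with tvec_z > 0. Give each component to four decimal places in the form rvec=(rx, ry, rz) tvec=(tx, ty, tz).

Intrinsics K: fx=794.6, fy=569.0, cx=311.1, cy=255.9
Marker side s = 0.201 m; corners in marker frame (Z=0):
  M0 = (-0.1005, +0.1005, 0)
  M1 = (+0.1005, +0.1005, 0)
  M2 = (+0.1005, -0.1005, 0)
  M3 = (-0.1005, -0.1005, 0)
Detected image corners:
  c0 = (14.156585, 307.159616) px
  c1 = (162.982955, 313.987997) px
  c2 = (177.551331, 203.750659) px
  c3 = (32.457305, 199.832490) px
Planar DLT: solve 8×8 A·h = b for H (H[2,2]=1):
  H  [+718.80358 -95.47649 +95.97138]
  H  [-5.68940 +505.12954 +255.38082]
  H  [-0.12616 -0.14046 +1.00000]
B = K⁻¹H; ‖b₁‖=0.963444, ‖b₂‖=0.963444; λ = 2/(‖b₁‖+‖b₂‖) = 1.037943, sign → tz>0 ⇒ λ=+1.037943
r₁ = λ·B[:,0] = (+0.99020,+0.04851,-0.13095); r₂ = λ·B[:,1] = (-0.06764,+0.98700,-0.14579)
r₃ = r₁×r₂ = (+0.12217,+0.15322,+0.98061); SVD([r₁ r₂ r₃]) → R = UVᵀ:
  R  [+0.99020 -0.06764 +0.12217]
  R  [+0.04851 +0.98700 +0.15322]
  R  [-0.13095 -0.14579 +0.98061]
t = (-0.28101, -0.00095, +1.03794) m
tr R = 2.957813; θ = arccos((tr R − 1)/2) = 0.205756 rad = 11.789°
axis k = ((R−Rᵀ)₃₂, (R−Rᵀ)₁₃, (R−Rᵀ)₂₁) / (2 sinθ) = (-0.731765, +0.619453, +0.284250)
rvec = θ·k = (-0.150565, +0.127456, +0.058486)

rvec=(-0.1506, 0.1275, 0.0585) tvec=(-0.2810, -0.0009, 1.0379)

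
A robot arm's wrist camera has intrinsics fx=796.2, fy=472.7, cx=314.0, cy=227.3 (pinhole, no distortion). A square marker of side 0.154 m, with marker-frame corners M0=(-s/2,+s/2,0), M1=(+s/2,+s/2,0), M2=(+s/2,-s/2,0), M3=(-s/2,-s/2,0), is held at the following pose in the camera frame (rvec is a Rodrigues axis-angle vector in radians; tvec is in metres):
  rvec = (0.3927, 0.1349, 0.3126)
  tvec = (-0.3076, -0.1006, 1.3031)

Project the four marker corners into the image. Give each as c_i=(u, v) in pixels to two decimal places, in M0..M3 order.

c0=(75.39, 206.80) c1=(160.57, 224.42) c2=(179.58, 173.92) c3=(90.18, 155.87)

Intrinsics K: fx=796.2, fy=472.7, cx=314.0, cy=227.3
Marker side s = 0.154 m; corners in marker frame (Z=0):
  M0 = (-0.0770, +0.0770, 0)
  M1 = (+0.0770, +0.0770, 0)
  M2 = (+0.0770, -0.0770, 0)
  M3 = (-0.0770, -0.0770, 0)
rvec = (0.3927, 0.1349, 0.3126), |rvec| = θ = 0.51974 rad = 29.779°
Rodrigues: sinθ=0.49665, 1−cosθ=0.13205; R = I + sinθ·[k]× + (1−cosθ)·[k]×²:
    [+0.94333 -0.27282 +0.18892]
    [+0.32461 +0.87684 -0.35464]
    [-0.06890 +0.39587 +0.91572]
t = (-0.3076, -0.1006, 1.3031) m
M0: Pc = R·M0+t = (-0.40124, -0.05808, +1.33889); u = 796.2·(-0.40124)/1.33889 + 314.0 = 75.3912, v = 472.7·(-0.05808)/1.33889 + 227.3 = 206.7953
M1: Pc = R·M1+t = (-0.25597, -0.00809, +1.32828); u = 796.2·(-0.25597)/1.32828 + 314.0 = 160.5655, v = 472.7·(-0.00809)/1.32828 + 227.3 = 224.4217
M2: Pc = R·M2+t = (-0.21396, -0.14312, +1.26731); u = 796.2·(-0.21396)/1.26731 + 314.0 = 179.5802, v = 472.7·(-0.14312)/1.26731 + 227.3 = 173.9164
M3: Pc = R·M3+t = (-0.35923, -0.19311, +1.27792); u = 796.2·(-0.35923)/1.27792 + 314.0 = 90.1847, v = 472.7·(-0.19311)/1.27792 + 227.3 = 155.8684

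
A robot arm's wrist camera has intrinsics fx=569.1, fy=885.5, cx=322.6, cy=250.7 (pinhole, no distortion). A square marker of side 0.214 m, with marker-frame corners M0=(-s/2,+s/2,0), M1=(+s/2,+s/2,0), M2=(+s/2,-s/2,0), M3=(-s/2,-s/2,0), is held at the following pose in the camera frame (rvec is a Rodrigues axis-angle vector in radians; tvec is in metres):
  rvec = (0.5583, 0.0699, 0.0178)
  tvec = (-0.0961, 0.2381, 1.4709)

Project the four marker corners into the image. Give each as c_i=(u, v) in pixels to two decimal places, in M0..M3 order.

c0=(247.45, 438.29) c1=(326.66, 444.38) c2=(326.81, 345.81) c3=(241.26, 340.15)

Intrinsics K: fx=569.1, fy=885.5, cx=322.6, cy=250.7
Marker side s = 0.214 m; corners in marker frame (Z=0):
  M0 = (-0.1070, +0.1070, 0)
  M1 = (+0.1070, +0.1070, 0)
  M2 = (+0.1070, -0.1070, 0)
  M3 = (-0.1070, -0.1070, 0)
rvec = (0.5583, 0.0699, 0.0178), |rvec| = θ = 0.56294 rad = 32.254°
Rodrigues: sinθ=0.53368, 1−cosθ=0.15431; R = I + sinθ·[k]× + (1−cosθ)·[k]×²:
    [+0.99747 +0.00213 +0.07111]
    [+0.03588 +0.84807 -0.52867]
    [-0.06143 +0.52988 +0.84584]
t = (-0.0961, 0.2381, 1.4709) m
M0: Pc = R·M0+t = (-0.20260, +0.32500, +1.53417); u = 569.1·(-0.20260)/1.53417 + 322.6 = 247.4451, v = 885.5·(+0.32500)/1.53417 + 250.7 = 438.2877
M1: Pc = R·M1+t = (+0.01086, +0.33268, +1.52102); u = 569.1·(+0.01086)/1.52102 + 322.6 = 326.6621, v = 885.5·(+0.33268)/1.52102 + 250.7 = 444.3787
M2: Pc = R·M2+t = (+0.01040, +0.15120, +1.40763); u = 569.1·(+0.01040)/1.40763 + 322.6 = 326.8052, v = 885.5·(+0.15120)/1.40763 + 250.7 = 345.8128
M3: Pc = R·M3+t = (-0.20306, +0.14352, +1.42078); u = 569.1·(-0.20306)/1.42078 + 322.6 = 241.2645, v = 885.5·(+0.14352)/1.42078 + 250.7 = 340.1476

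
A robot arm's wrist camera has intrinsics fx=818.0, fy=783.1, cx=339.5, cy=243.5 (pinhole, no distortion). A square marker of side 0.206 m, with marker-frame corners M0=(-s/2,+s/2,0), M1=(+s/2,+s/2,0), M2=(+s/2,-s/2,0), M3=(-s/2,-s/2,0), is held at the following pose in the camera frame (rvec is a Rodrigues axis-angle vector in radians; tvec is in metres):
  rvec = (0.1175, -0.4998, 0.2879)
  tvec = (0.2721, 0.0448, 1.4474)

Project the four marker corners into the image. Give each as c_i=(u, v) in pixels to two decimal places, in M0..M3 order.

Intrinsics K: fx=818.0, fy=783.1, cx=339.5, cy=243.5
Marker side s = 0.206 m; corners in marker frame (Z=0):
  M0 = (-0.1030, +0.1030, 0)
  M1 = (+0.1030, +0.1030, 0)
  M2 = (+0.1030, -0.1030, 0)
  M3 = (-0.1030, -0.1030, 0)
rvec = (0.1175, -0.4998, 0.2879), |rvec| = θ = 0.58864 rad = 33.726°
Rodrigues: sinθ=0.55523, 1−cosθ=0.16830; R = I + sinθ·[k]× + (1−cosθ)·[k]×²:
    [+0.83840 -0.30008 -0.45500]
    [+0.24303 +0.95303 -0.18072]
    [+0.48786 +0.04094 +0.87196]
t = (0.2721, 0.0448, 1.4474) m
M0: Pc = R·M0+t = (+0.15484, +0.11793, +1.40137); u = 818.0·(+0.15484)/1.40137 + 339.5 = 429.8800, v = 783.1·(+0.11793)/1.40137 + 243.5 = 309.4006
M1: Pc = R·M1+t = (+0.32755, +0.16800, +1.50187); u = 818.0·(+0.32755)/1.50187 + 339.5 = 517.9002, v = 783.1·(+0.16800)/1.50187 + 243.5 = 331.0956
M2: Pc = R·M2+t = (+0.38936, -0.02833, +1.49343); u = 818.0·(+0.38936)/1.49343 + 339.5 = 552.7670, v = 783.1·(-0.02833)/1.49343 + 243.5 = 228.6449
M3: Pc = R·M3+t = (+0.21665, -0.07840, +1.39293); u = 818.0·(+0.21665)/1.39293 + 339.5 = 466.7295, v = 783.1·(-0.07840)/1.39293 + 243.5 = 199.4267

c0=(429.88, 309.40) c1=(517.90, 331.10) c2=(552.77, 228.64) c3=(466.73, 199.43)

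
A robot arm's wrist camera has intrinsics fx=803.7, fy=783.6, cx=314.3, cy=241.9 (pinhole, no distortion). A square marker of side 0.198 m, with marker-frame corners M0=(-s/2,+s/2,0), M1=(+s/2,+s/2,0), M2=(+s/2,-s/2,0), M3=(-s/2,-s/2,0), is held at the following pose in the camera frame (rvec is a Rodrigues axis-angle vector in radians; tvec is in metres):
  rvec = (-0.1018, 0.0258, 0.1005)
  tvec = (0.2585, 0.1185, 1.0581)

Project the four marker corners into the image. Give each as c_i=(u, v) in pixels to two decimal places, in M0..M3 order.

Intrinsics K: fx=803.7, fy=783.6, cx=314.3, cy=241.9
Marker side s = 0.198 m; corners in marker frame (Z=0):
  M0 = (-0.0990, +0.0990, 0)
  M1 = (+0.0990, +0.0990, 0)
  M2 = (+0.0990, -0.0990, 0)
  M3 = (-0.0990, -0.0990, 0)
rvec = (-0.1018, 0.0258, 0.1005), |rvec| = θ = 0.14536 rad = 8.328°
Rodrigues: sinθ=0.14485, 1−cosθ=0.01055; R = I + sinθ·[k]× + (1−cosθ)·[k]×²:
    [+0.99463 -0.10146 +0.02060]
    [+0.09884 +0.98979 +0.10274]
    [-0.03082 -0.10015 +0.99450]
t = (0.2585, 0.1185, 1.0581) m
M0: Pc = R·M0+t = (+0.14999, +0.20670, +1.05124); u = 803.7·(+0.14999)/1.05124 + 314.3 = 428.9699, v = 783.6·(+0.20670)/1.05124 + 241.9 = 395.9789
M1: Pc = R·M1+t = (+0.34692, +0.22627, +1.04513); u = 803.7·(+0.34692)/1.04513 + 314.3 = 581.0815, v = 783.6·(+0.22627)/1.04513 + 241.9 = 411.5508
M2: Pc = R·M2+t = (+0.36701, +0.03030, +1.06496); u = 803.7·(+0.36701)/1.06496 + 314.3 = 591.2745, v = 783.6·(+0.03030)/1.06496 + 241.9 = 264.1917
M3: Pc = R·M3+t = (+0.17008, +0.01073, +1.07107); u = 803.7·(+0.17008)/1.07107 + 314.3 = 441.9209, v = 783.6·(+0.01073)/1.07107 + 241.9 = 249.7475

c0=(428.97, 395.98) c1=(581.08, 411.55) c2=(591.27, 264.19) c3=(441.92, 249.75)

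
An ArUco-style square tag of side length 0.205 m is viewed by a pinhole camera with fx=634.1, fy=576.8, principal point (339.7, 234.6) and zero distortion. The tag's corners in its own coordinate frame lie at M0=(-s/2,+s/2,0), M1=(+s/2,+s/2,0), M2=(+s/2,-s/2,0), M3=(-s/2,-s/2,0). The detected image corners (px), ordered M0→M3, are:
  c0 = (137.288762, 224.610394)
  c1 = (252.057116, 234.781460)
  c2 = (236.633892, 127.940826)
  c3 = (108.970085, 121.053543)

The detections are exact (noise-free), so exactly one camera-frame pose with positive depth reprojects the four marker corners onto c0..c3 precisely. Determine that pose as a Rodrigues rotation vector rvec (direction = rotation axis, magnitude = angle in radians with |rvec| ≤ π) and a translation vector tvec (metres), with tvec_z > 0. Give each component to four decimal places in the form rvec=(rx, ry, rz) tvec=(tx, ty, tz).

rvec=(0.5879, 0.2201, 0.0319) tvec=(-0.2464, -0.0945, 0.9978)

Intrinsics K: fx=634.1, fy=576.8, cx=339.7, cy=234.6
Marker side s = 0.205 m; corners in marker frame (Z=0):
  M0 = (-0.1025, +0.1025, 0)
  M1 = (+0.1025, +0.1025, 0)
  M2 = (+0.1025, -0.1025, 0)
  M3 = (-0.1025, -0.1025, 0)
Detected image corners:
  c0 = (137.288762, 224.610394) px
  c1 = (252.057116, 234.781460) px
  c2 = (236.633892, 127.940826) px
  c3 = (108.970085, 121.053543) px
Planar DLT: solve 8×8 A·h = b for H (H[2,2]=1):
  H  [+553.27201 +209.21173 +183.13379]
  H  [+7.13254 +611.20842 +180.00007]
  H  [-0.19723 +0.55453 +1.00000]
B = K⁻¹H; ‖b₁‖=1.002161, ‖b₂‖=1.002161; λ = 2/(‖b₁‖+‖b₂‖) = 0.997844, sign → tz>0 ⇒ λ=+0.997844
r₁ = λ·B[:,0] = (+0.97608,+0.09238,-0.19680); r₂ = λ·B[:,1] = (+0.03279,+0.83231,+0.55334)
r₃ = r₁×r₂ = (+0.21492,-0.54655,+0.80937); SVD([r₁ r₂ r₃]) → R = UVᵀ:
  R  [+0.97608 +0.03279 +0.21492]
  R  [+0.09238 +0.83231 -0.54655]
  R  [-0.19680 +0.55334 +0.80937]
t = (-0.24638, -0.09446, +0.99784) m
tr R = 2.617768; θ = arccos((tr R − 1)/2) = 0.628545 rad = 36.013°
axis k = ((R−Rᵀ)₃₂, (R−Rᵀ)₁₃, (R−Rᵀ)₂₁) / (2 sinθ) = (+0.935331, +0.350124, +0.050678)
rvec = θ·k = (+0.587898, +0.220069, +0.031853)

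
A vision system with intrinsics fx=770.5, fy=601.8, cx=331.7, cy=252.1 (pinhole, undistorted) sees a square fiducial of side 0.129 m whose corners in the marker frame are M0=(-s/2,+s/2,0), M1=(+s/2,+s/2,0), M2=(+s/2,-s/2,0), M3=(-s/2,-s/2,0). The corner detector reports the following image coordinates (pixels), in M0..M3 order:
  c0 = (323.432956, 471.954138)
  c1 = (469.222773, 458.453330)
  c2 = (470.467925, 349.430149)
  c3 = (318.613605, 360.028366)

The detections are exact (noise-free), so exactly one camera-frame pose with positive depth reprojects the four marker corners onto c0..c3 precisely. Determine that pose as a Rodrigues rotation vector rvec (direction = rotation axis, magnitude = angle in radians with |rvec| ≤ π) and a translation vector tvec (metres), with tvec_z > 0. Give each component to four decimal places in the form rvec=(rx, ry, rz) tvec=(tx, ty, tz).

Intrinsics K: fx=770.5, fy=601.8, cx=331.7, cy=252.1
Marker side s = 0.129 m; corners in marker frame (Z=0):
  M0 = (-0.0645, +0.0645, 0)
  M1 = (+0.0645, +0.0645, 0)
  M2 = (+0.0645, -0.0645, 0)
  M3 = (-0.0645, -0.0645, 0)
Detected image corners:
  c0 = (323.432956, 471.954138) px
  c1 = (469.222773, 458.453330) px
  c2 = (470.467925, 349.430149) px
  c3 = (318.613605, 360.028366) px
Planar DLT: solve 8×8 A·h = b for H (H[2,2]=1):
  H  [+1247.22558 +137.27806 +396.59376]
  H  [+3.86250 +984.55295 +410.98937]
  H  [+0.23782 +0.31304 +1.00000]
B = K⁻¹H; ‖b₁‖=1.537706, ‖b₂‖=1.537706; λ = 2/(‖b₁‖+‖b₂‖) = 0.650320, sign → tz>0 ⇒ λ=+0.650320
r₁ = λ·B[:,0] = (+0.98611,-0.06061,+0.15466); r₂ = λ·B[:,1] = (+0.02823,+0.97865,+0.20357)
r₃ = r₁×r₂ = (-0.16369,-0.19638,+0.96677); SVD([r₁ r₂ r₃]) → R = UVᵀ:
  R  [+0.98611 +0.02823 -0.16369]
  R  [-0.06061 +0.97865 -0.19638]
  R  [+0.15466 +0.20357 +0.96677]
t = (+0.05477, +0.17170, +0.65032) m
tr R = 2.931527; θ = arccos((tr R − 1)/2) = 0.262425 rad = 15.036°
axis k = ((R−Rᵀ)₃₂, (R−Rᵀ)₁₃, (R−Rᵀ)₂₁) / (2 sinθ) = (+0.770849, -0.613574, -0.171227)
rvec = θ·k = (+0.202290, -0.161017, -0.044934)

rvec=(0.2023, -0.1610, -0.0449) tvec=(0.0548, 0.1717, 0.6503)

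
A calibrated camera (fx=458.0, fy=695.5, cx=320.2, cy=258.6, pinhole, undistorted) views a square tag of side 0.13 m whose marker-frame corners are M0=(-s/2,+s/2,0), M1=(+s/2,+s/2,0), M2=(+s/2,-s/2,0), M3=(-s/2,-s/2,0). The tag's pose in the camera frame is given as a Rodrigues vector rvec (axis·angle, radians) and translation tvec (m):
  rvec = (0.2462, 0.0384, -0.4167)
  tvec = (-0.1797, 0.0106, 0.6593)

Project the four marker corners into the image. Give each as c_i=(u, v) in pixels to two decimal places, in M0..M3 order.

Intrinsics K: fx=458.0, fy=695.5, cx=320.2, cy=258.6
Marker side s = 0.13 m; corners in marker frame (Z=0):
  M0 = (-0.0650, +0.0650, 0)
  M1 = (+0.0650, +0.0650, 0)
  M2 = (+0.0650, -0.0650, 0)
  M3 = (-0.0650, -0.0650, 0)
rvec = (0.2462, 0.0384, -0.4167), |rvec| = θ = 0.48552 rad = 27.818°
Rodrigues: sinθ=0.46667, 1−cosθ=0.11557; R = I + sinθ·[k]× + (1−cosθ)·[k]×²:
    [+0.91415 +0.40516 -0.01339]
    [-0.39589 +0.88516 -0.24449]
    [-0.08721 +0.22880 +0.96956]
t = (-0.1797, 0.0106, 0.6593) m
M0: Pc = R·M0+t = (-0.21278, +0.09387, +0.67984); u = 458.0·(-0.21278)/0.67984 + 320.2 = 176.8496, v = 695.5·(+0.09387)/0.67984 + 258.6 = 354.6299
M1: Pc = R·M1+t = (-0.09395, +0.04240, +0.66850); u = 458.0·(-0.09395)/0.66850 + 320.2 = 255.8370, v = 695.5·(+0.04240)/0.66850 + 258.6 = 302.7150
M2: Pc = R·M2+t = (-0.14662, -0.07267, +0.63876); u = 458.0·(-0.14662)/0.63876 + 320.2 = 215.0747, v = 695.5·(-0.07267)/0.63876 + 258.6 = 179.4773
M3: Pc = R·M3+t = (-0.26545, -0.02120, +0.65010); u = 458.0·(-0.26545)/0.65010 + 320.2 = 133.1842, v = 695.5·(-0.02120)/0.65010 + 258.6 = 235.9166

c0=(176.85, 354.63) c1=(255.84, 302.71) c2=(215.07, 179.48) c3=(133.18, 235.92)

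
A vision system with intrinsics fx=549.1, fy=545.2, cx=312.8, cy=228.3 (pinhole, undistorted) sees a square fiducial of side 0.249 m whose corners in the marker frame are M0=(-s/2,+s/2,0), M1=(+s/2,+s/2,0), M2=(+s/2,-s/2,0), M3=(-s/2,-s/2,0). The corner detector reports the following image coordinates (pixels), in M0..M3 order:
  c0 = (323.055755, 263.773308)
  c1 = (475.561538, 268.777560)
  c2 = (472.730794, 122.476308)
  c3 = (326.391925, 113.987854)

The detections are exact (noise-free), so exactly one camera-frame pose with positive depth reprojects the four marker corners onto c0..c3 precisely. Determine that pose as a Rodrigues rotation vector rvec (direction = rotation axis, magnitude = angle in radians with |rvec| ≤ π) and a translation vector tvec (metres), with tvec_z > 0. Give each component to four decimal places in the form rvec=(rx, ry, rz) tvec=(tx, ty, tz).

rvec=(-0.1479, -0.0945, 0.0320) tvec=(0.1432, -0.0618, 0.8976)

Intrinsics K: fx=549.1, fy=545.2, cx=312.8, cy=228.3
Marker side s = 0.249 m; corners in marker frame (Z=0):
  M0 = (-0.1245, +0.1245, 0)
  M1 = (+0.1245, +0.1245, 0)
  M2 = (+0.1245, -0.1245, 0)
  M3 = (-0.1245, -0.1245, 0)
Detected image corners:
  c0 = (323.055755, 263.773308) px
  c1 = (475.561538, 268.777560) px
  c2 = (472.730794, 122.476308) px
  c3 = (326.391925, 113.987854) px
Planar DLT: solve 8×8 A·h = b for H (H[2,2]=1):
  H  [+640.60212 -66.99489 +400.38696]
  H  [+46.86010 +562.62988 +190.77071]
  H  [+0.10206 -0.16558 +1.00000]
B = K⁻¹H; ‖b₁‖=1.114026, ‖b₂‖=1.114026; λ = 2/(‖b₁‖+‖b₂‖) = 0.897645, sign → tz>0 ⇒ λ=+0.897645
r₁ = λ·B[:,0] = (+0.99504,+0.03879,+0.09162); r₂ = λ·B[:,1] = (-0.02485,+0.98858,-0.14863)
r₃ = r₁×r₂ = (-0.09634,+0.14562,+0.98464); SVD([r₁ r₂ r₃]) → R = UVᵀ:
  R  [+0.99504 -0.02485 -0.09634]
  R  [+0.03879 +0.98858 +0.14562]
  R  [+0.09162 -0.14863 +0.98464]
t = (+0.14318, -0.06179, +0.89765) m
tr R = 2.968259; θ = arccos((tr R − 1)/2) = 0.178396 rad = 10.221°
axis k = ((R−Rᵀ)₃₂, (R−Rᵀ)₁₃, (R−Rᵀ)₂₁) / (2 sinθ) = (-0.829085, -0.529588, +0.179319)
rvec = θ·k = (-0.147906, -0.094477, +0.031990)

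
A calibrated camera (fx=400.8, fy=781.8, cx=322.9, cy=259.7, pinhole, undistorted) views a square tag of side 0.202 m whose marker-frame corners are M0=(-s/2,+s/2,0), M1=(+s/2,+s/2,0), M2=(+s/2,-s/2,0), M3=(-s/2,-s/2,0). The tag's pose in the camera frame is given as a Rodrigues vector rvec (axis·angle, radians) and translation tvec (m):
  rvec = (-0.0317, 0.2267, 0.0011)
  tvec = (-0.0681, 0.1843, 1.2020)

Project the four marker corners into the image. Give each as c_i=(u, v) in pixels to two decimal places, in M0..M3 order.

Intrinsics K: fx=400.8, fy=781.8, cx=322.9, cy=259.7
Marker side s = 0.202 m; corners in marker frame (Z=0):
  M0 = (-0.1010, +0.1010, 0)
  M1 = (+0.1010, +0.1010, 0)
  M2 = (+0.1010, -0.1010, 0)
  M3 = (-0.1010, -0.1010, 0)
rvec = (-0.0317, 0.2267, 0.0011), |rvec| = θ = 0.22891 rad = 13.115°
Rodrigues: sinθ=0.22691, 1−cosθ=0.02609; R = I + sinθ·[k]× + (1−cosθ)·[k]×²:
    [+0.97441 -0.00467 +0.22471]
    [-0.00249 +0.99950 +0.03155]
    [-0.22474 -0.03130 +0.97392]
t = (-0.0681, 0.1843, 1.2020) m
M0: Pc = R·M0+t = (-0.16699, +0.28550, +1.22154); u = 400.8·(-0.16699)/1.22154 + 322.9 = 268.1096, v = 781.8·(+0.28550)/1.22154 + 259.7 = 442.4241
M1: Pc = R·M1+t = (+0.02984, +0.28500, +1.17614); u = 400.8·(+0.02984)/1.17614 + 322.9 = 333.0703, v = 781.8·(+0.28500)/1.17614 + 259.7 = 449.1431
M2: Pc = R·M2+t = (+0.03079, +0.08310, +1.18246); u = 400.8·(+0.03079)/1.18246 + 322.9 = 333.3355, v = 781.8·(+0.08310)/1.18246 + 259.7 = 314.6422
M3: Pc = R·M3+t = (-0.16604, +0.08360, +1.22786); u = 400.8·(-0.16604)/1.22786 + 322.9 = 268.6995, v = 781.8·(+0.08360)/1.22786 + 259.7 = 312.9307

c0=(268.11, 442.42) c1=(333.07, 449.14) c2=(333.34, 314.64) c3=(268.70, 312.93)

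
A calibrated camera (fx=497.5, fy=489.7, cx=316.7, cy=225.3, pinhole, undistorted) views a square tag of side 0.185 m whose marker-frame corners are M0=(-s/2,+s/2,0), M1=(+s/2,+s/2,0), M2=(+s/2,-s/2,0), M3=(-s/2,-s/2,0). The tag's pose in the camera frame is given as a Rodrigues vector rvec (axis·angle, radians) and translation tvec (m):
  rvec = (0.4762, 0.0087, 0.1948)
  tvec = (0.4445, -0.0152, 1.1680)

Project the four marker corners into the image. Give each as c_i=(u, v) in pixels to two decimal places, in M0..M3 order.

Intrinsics K: fx=497.5, fy=489.7, cx=316.7, cy=225.3
Marker side s = 0.185 m; corners in marker frame (Z=0):
  M0 = (-0.0925, +0.0925, 0)
  M1 = (+0.0925, +0.0925, 0)
  M2 = (+0.0925, -0.0925, 0)
  M3 = (-0.0925, -0.0925, 0)
rvec = (0.4762, 0.0087, 0.1948), |rvec| = θ = 0.51458 rad = 29.483°
Rodrigues: sinθ=0.49217, 1−cosθ=0.12950; R = I + sinθ·[k]× + (1−cosθ)·[k]×²:
    [+0.98140 -0.18429 +0.05369]
    [+0.18834 +0.87054 -0.45463]
    [+0.03705 +0.45629 +0.88906]
t = (0.4445, -0.0152, 1.1680) m
M0: Pc = R·M0+t = (+0.33667, +0.04790, +1.20678); u = 497.5·(+0.33667)/1.20678 + 316.7 = 455.4949, v = 489.7·(+0.04790)/1.20678 + 225.3 = 244.7386
M1: Pc = R·M1+t = (+0.51823, +0.08275, +1.21363); u = 497.5·(+0.51823)/1.21363 + 316.7 = 529.1372, v = 489.7·(+0.08275)/1.21363 + 225.3 = 258.6881
M2: Pc = R·M2+t = (+0.55233, -0.07830, +1.12922); u = 497.5·(+0.55233)/1.12922 + 316.7 = 560.0384, v = 489.7·(-0.07830)/1.12922 + 225.3 = 191.3429
M3: Pc = R·M3+t = (+0.37077, -0.11315, +1.12237); u = 497.5·(+0.37077)/1.12237 + 316.7 = 481.0461, v = 489.7·(-0.11315)/1.12237 + 225.3 = 175.9330

c0=(455.49, 244.74) c1=(529.14, 258.69) c2=(560.04, 191.34) c3=(481.05, 175.93)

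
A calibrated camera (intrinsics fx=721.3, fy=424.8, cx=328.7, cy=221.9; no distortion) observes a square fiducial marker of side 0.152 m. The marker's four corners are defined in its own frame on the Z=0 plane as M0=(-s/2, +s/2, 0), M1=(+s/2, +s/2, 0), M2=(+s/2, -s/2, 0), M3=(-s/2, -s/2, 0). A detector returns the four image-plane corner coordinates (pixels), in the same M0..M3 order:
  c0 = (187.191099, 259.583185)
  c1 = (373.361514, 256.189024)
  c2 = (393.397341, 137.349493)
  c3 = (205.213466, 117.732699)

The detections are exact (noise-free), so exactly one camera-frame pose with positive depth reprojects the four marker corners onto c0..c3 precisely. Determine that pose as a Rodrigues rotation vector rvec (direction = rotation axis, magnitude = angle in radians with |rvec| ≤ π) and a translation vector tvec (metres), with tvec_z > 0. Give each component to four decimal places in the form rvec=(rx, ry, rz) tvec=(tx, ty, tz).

rvec=(0.1189, -0.6077, 0.0608) tvec=(-0.0213, -0.0327, 0.4981)

Intrinsics K: fx=721.3, fy=424.8, cx=328.7, cy=221.9
Marker side s = 0.152 m; corners in marker frame (Z=0):
  M0 = (-0.0760, +0.0760, 0)
  M1 = (+0.0760, +0.0760, 0)
  M2 = (+0.0760, -0.0760, 0)
  M3 = (-0.0760, -0.0760, 0)
Detected image corners:
  c0 = (187.191099, 259.583185) px
  c1 = (373.361514, 256.189024) px
  c2 = (393.397341, 137.349493) px
  c3 = (205.213466, 117.732699) px
Planar DLT: solve 8×8 A·h = b for H (H[2,2]=1):
  H  [+1564.52456 -71.38847 +297.83310]
  H  [+273.85910 +887.08301 +193.99748]
  H  [+1.14976 +0.18766 +1.00000]
B = K⁻¹H; ‖b₁‖=2.007534, ‖b₂‖=2.007534; λ = 2/(‖b₁‖+‖b₂‖) = 0.498124, sign → tz>0 ⇒ λ=+0.498124
r₁ = λ·B[:,0] = (+0.81945,+0.02196,+0.57272); r₂ = λ·B[:,1] = (-0.09190,+0.99137,+0.09348)
r₃ = r₁×r₂ = (-0.56573,-0.12923,+0.81440); SVD([r₁ r₂ r₃]) → R = UVᵀ:
  R  [+0.81945 -0.09190 -0.56573]
  R  [+0.02196 +0.99137 -0.12923]
  R  [+0.57272 +0.09348 +0.81440]
t = (-0.02132, -0.03272, +0.49812) m
tr R = 2.625227; θ = arccos((tr R − 1)/2) = 0.622174 rad = 35.648°
axis k = ((R−Rᵀ)₃₂, (R−Rᵀ)₁₃, (R−Rᵀ)₂₁) / (2 sinθ) = (+0.191068, -0.976704, +0.097681)
rvec = θ·k = (+0.118877, -0.607680, +0.060775)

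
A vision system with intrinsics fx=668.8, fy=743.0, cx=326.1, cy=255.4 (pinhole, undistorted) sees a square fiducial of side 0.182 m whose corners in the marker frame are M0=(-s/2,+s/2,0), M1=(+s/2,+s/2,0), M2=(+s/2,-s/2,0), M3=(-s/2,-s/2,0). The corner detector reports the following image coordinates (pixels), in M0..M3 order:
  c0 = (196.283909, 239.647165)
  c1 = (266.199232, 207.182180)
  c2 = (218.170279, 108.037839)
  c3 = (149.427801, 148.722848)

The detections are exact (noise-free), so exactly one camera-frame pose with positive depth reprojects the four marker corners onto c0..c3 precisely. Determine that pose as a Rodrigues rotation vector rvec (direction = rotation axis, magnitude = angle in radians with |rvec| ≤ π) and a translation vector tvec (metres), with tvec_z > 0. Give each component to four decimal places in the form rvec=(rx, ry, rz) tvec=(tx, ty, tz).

rvec=(0.3557, 0.4835, -0.4029) tvec=(-0.2257, -0.1327, 1.2635)

Intrinsics K: fx=668.8, fy=743.0, cx=326.1, cy=255.4
Marker side s = 0.182 m; corners in marker frame (Z=0):
  M0 = (-0.0910, +0.0910, 0)
  M1 = (+0.0910, +0.0910, 0)
  M2 = (+0.0910, -0.0910, 0)
  M3 = (-0.0910, -0.0910, 0)
Detected image corners:
  c0 = (196.283909, 239.647165) px
  c1 = (266.199232, 207.182180) px
  c2 = (218.170279, 108.037839) px
  c3 = (149.427801, 148.722848) px
Planar DLT: solve 8×8 A·h = b for H (H[2,2]=1):
  H  [+297.04140 +298.70682 +206.64121]
  H  [-271.73304 +553.67380 +177.36562]
  H  [-0.40449 +0.18385 +1.00000]
B = K⁻¹H; ‖b₁‖=0.791424, ‖b₂‖=0.791424; λ = 2/(‖b₁‖+‖b₂‖) = 1.263545, sign → tz>0 ⇒ λ=+1.263545
r₁ = λ·B[:,0] = (+0.81040,-0.28642,-0.51110); r₂ = λ·B[:,1] = (+0.45107,+0.86173,+0.23230)
r₃ = r₁×r₂ = (+0.37389,-0.41880,+0.82754); SVD([r₁ r₂ r₃]) → R = UVᵀ:
  R  [+0.81040 +0.45107 +0.37389]
  R  [-0.28642 +0.86173 -0.41880]
  R  [-0.51110 +0.23230 +0.82754]
t = (-0.22569, -0.13271, +1.26354) m
tr R = 2.499660; θ = arccos((tr R − 1)/2) = 0.722991 rad = 41.424°
axis k = ((R−Rᵀ)₃₂, (R−Rᵀ)₁₃, (R−Rᵀ)₂₁) / (2 sinθ) = (+0.492039, +0.668789, -0.557332)
rvec = θ·k = (+0.355740, +0.483529, -0.402946)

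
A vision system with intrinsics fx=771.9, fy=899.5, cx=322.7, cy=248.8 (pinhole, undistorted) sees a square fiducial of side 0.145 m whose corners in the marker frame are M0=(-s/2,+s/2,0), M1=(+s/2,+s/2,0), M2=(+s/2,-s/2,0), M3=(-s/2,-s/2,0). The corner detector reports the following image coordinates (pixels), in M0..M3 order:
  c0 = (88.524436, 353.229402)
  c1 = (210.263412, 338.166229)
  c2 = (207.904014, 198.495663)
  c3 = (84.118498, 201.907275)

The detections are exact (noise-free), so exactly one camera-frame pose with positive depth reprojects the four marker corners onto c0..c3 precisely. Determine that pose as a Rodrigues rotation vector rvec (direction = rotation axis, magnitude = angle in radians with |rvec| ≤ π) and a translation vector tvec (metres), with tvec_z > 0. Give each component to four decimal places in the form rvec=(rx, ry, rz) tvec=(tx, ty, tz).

rvec=(0.0852, -0.5239, -0.0297) tvec=(-0.1994, 0.0243, 0.8922)

Intrinsics K: fx=771.9, fy=899.5, cx=322.7, cy=248.8
Marker side s = 0.145 m; corners in marker frame (Z=0):
  M0 = (-0.0725, +0.0725, 0)
  M1 = (+0.0725, +0.0725, 0)
  M2 = (+0.0725, -0.0725, 0)
  M3 = (-0.0725, -0.0725, 0)
Detected image corners:
  c0 = (88.524436, 353.229402) px
  c1 = (210.263412, 338.166229) px
  c2 = (207.904014, 198.495663) px
  c3 = (84.118498, 201.907275) px
Planar DLT: solve 8×8 A·h = b for H (H[2,2]=1):
  H  [+929.09310 +37.75095 +150.20068]
  H  [+88.47567 +1028.97584 +273.28779]
  H  [+0.55861 +0.09958 +1.00000]
B = K⁻¹H; ‖b₁‖=1.120855, ‖b₂‖=1.120855; λ = 2/(‖b₁‖+‖b₂‖) = 0.892176, sign → tz>0 ⇒ λ=+0.892176
r₁ = λ·B[:,0] = (+0.86551,-0.05009,+0.49838); r₂ = λ·B[:,1] = (+0.00649,+0.99602,+0.08884)
r₃ = r₁×r₂ = (-0.50085,-0.07366,+0.86240); SVD([r₁ r₂ r₃]) → R = UVᵀ:
  R  [+0.86551 +0.00649 -0.50085]
  R  [-0.05009 +0.99602 -0.07366]
  R  [+0.49838 +0.08884 +0.86240]
t = (-0.19938, +0.02429, +0.89218) m
tr R = 2.723933; θ = arccos((tr R − 1)/2) = 0.531660 rad = 30.462°
axis k = ((R−Rᵀ)₃₂, (R−Rᵀ)₁₃, (R−Rᵀ)₂₁) / (2 sinθ) = (+0.160267, -0.985495, -0.055810)
rvec = θ·k = (+0.085208, -0.523949, -0.029672)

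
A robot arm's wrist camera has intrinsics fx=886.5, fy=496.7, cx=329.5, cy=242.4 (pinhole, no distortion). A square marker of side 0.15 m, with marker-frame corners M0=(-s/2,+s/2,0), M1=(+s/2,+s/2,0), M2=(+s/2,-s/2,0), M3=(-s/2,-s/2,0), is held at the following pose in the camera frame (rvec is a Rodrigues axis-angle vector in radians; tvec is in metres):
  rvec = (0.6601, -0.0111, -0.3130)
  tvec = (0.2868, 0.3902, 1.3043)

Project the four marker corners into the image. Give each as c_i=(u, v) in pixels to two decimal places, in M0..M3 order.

Intrinsics K: fx=886.5, fy=496.7, cx=329.5, cy=242.4
Marker side s = 0.15 m; corners in marker frame (Z=0):
  M0 = (-0.0750, +0.0750, 0)
  M1 = (+0.0750, +0.0750, 0)
  M2 = (+0.0750, -0.0750, 0)
  M3 = (-0.0750, -0.0750, 0)
rvec = (0.6601, -0.0111, -0.3130), |rvec| = θ = 0.73063 rad = 41.862°
Rodrigues: sinθ=0.66734, 1−cosθ=0.25525; R = I + sinθ·[k]× + (1−cosθ)·[k]×²:
    [+0.95310 +0.28238 -0.10893]
    [-0.28939 +0.74481 -0.60126]
    [-0.08865 +0.60458 +0.79160]
t = (0.2868, 0.3902, 1.3043) m
M0: Pc = R·M0+t = (+0.23650, +0.46777, +1.35629); u = 886.5·(+0.23650)/1.35629 + 329.5 = 484.0788, v = 496.7·(+0.46777)/1.35629 + 242.4 = 413.7044
M1: Pc = R·M1+t = (+0.37946, +0.42436, +1.34299); u = 886.5·(+0.37946)/1.34299 + 329.5 = 579.9792, v = 496.7·(+0.42436)/1.34299 + 242.4 = 399.3462
M2: Pc = R·M2+t = (+0.33710, +0.31263, +1.25231); u = 886.5·(+0.33710)/1.25231 + 329.5 = 568.1333, v = 496.7·(+0.31263)/1.25231 + 242.4 = 366.3997
M3: Pc = R·M3+t = (+0.19414, +0.35604, +1.26561); u = 886.5·(+0.19414)/1.26561 + 329.5 = 465.4857, v = 496.7·(+0.35604)/1.26561 + 242.4 = 382.1329

c0=(484.08, 413.70) c1=(579.98, 399.35) c2=(568.13, 366.40) c3=(465.49, 382.13)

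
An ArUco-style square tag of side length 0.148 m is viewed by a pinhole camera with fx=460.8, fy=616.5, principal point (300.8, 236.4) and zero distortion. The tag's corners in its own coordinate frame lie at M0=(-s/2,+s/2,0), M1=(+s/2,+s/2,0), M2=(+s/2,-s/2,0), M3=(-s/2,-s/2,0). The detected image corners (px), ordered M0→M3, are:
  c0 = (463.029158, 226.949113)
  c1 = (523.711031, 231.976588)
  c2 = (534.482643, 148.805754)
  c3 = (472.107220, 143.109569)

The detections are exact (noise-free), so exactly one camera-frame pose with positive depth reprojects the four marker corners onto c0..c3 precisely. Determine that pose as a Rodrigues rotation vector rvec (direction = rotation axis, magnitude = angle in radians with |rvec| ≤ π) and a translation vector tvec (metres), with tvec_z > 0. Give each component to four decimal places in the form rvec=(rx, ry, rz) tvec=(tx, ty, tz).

Intrinsics K: fx=460.8, fy=616.5, cx=300.8, cy=236.4
Marker side s = 0.148 m; corners in marker frame (Z=0):
  M0 = (-0.0740, +0.0740, 0)
  M1 = (+0.0740, +0.0740, 0)
  M2 = (+0.0740, -0.0740, 0)
  M3 = (-0.0740, -0.0740, 0)
Detected image corners:
  c0 = (463.029158, 226.949113) px
  c1 = (523.711031, 231.976588) px
  c2 = (534.482643, 148.805754) px
  c3 = (472.107220, 143.109569) px
Planar DLT: solve 8×8 A·h = b for H (H[2,2]=1):
  H  [+436.45013 +28.95569 +498.35676]
  H  [+44.03034 +600.39069 +188.31395]
  H  [+0.04173 +0.19271 +1.00000]
B = K⁻¹H; ‖b₁‖=0.922526, ‖b₂‖=0.922526; λ = 2/(‖b₁‖+‖b₂‖) = 1.083980, sign → tz>0 ⇒ λ=+1.083980
r₁ = λ·B[:,0] = (+0.99717,+0.06007,+0.04524); r₂ = λ·B[:,1] = (-0.06825,+0.97555,+0.20889)
r₃ = r₁×r₂ = (-0.03159,-0.21139,+0.97689); SVD([r₁ r₂ r₃]) → R = UVᵀ:
  R  [+0.99717 -0.06825 -0.03159]
  R  [+0.06007 +0.97555 -0.21139]
  R  [+0.04524 +0.20889 +0.97689]
t = (+0.46473, -0.08455, +1.08398) m
tr R = 2.949615; θ = arccos((tr R − 1)/2) = 0.224941 rad = 12.888°
axis k = ((R−Rᵀ)₃₂, (R−Rᵀ)₁₃, (R−Rᵀ)₂₁) / (2 sinθ) = (+0.942128, -0.172214, +0.287641)
rvec = θ·k = (+0.211923, -0.038738, +0.064702)

rvec=(0.2119, -0.0387, 0.0647) tvec=(0.4647, -0.0845, 1.0840)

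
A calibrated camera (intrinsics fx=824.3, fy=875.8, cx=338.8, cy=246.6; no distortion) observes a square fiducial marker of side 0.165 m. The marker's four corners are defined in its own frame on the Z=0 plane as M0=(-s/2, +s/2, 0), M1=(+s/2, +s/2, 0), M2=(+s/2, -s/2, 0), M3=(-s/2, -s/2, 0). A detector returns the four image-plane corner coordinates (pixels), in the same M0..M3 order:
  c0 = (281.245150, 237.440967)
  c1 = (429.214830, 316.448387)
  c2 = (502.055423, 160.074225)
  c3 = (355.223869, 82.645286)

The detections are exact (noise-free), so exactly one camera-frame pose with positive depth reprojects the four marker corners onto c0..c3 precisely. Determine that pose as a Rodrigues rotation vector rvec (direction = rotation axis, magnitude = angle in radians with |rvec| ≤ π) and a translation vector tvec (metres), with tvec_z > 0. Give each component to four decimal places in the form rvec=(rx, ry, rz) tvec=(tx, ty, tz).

rvec=(-0.0561, 0.0127, 0.4656) tvec=(0.0532, -0.0452, 0.8259)

Intrinsics K: fx=824.3, fy=875.8, cx=338.8, cy=246.6
Marker side s = 0.165 m; corners in marker frame (Z=0):
  M0 = (-0.0825, +0.0825, 0)
  M1 = (+0.0825, +0.0825, 0)
  M2 = (+0.0825, -0.0825, 0)
  M3 = (-0.0825, -0.0825, 0)
Detected image corners:
  c0 = (281.245150, 237.440967) px
  c1 = (429.214830, 316.448387) px
  c2 = (502.055423, 160.074225) px
  c3 = (355.223869, 82.645286) px
Planar DLT: solve 8×8 A·h = b for H (H[2,2]=1):
  H  [+881.42023 -469.18270 +391.93771]
  H  [+467.97884 +930.59622 +198.65689]
  H  [-0.03036 -0.06192 +1.00000]
B = K⁻¹H; ‖b₁‖=1.210739, ‖b₂‖=1.210739; λ = 2/(‖b₁‖+‖b₂‖) = 0.825942, sign → tz>0 ⇒ λ=+0.825942
r₁ = λ·B[:,0] = (+0.89348,+0.44840,-0.02508); r₂ = λ·B[:,1] = (-0.44910,+0.89202,-0.05114)
r₃ = r₁×r₂ = (-0.00056,+0.05695,+0.99838); SVD([r₁ r₂ r₃]) → R = UVᵀ:
  R  [+0.89348 -0.44910 -0.00056]
  R  [+0.44840 +0.89202 +0.05695]
  R  [-0.02508 -0.05114 +0.99838]
t = (+0.05324, -0.04521, +0.82594) m
tr R = 2.783877; θ = arccos((tr R − 1)/2) = 0.469182 rad = 26.882°
axis k = ((R−Rᵀ)₃₂, (R−Rᵀ)₁₃, (R−Rᵀ)₂₁) / (2 sinθ) = (-0.119530, +0.027107, +0.992461)
rvec = θ·k = (-0.056081, +0.012718, +0.465645)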